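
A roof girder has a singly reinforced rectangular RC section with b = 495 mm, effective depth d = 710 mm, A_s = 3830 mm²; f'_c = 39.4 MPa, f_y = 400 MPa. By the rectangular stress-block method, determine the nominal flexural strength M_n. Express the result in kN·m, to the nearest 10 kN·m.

T = A_s f_y = 3830 × 400 = 1532000 N = 1532 kN.
From C = T: a = T/(0.85 f'_c b) = 1532000/(0.85 × 39.4 × 495) = 92.41 mm.
M_n = T(d − a/2) = 1532 kN × (710 − 46.205) mm = 1016.93 kN·m.

M_n ≈ 1020 kN·m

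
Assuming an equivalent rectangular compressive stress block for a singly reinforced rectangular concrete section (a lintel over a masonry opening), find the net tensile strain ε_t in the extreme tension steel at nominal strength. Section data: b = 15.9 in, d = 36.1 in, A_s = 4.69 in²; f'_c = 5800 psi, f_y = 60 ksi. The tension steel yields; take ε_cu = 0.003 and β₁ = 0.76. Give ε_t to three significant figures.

ε_t ≈ 0.0199

a = A_s f_y/(0.85 f'_c b) = 3.590 in.
β₁ = 0.76, so c = a/β₁ = 3.590/0.76 = 4.724 in.
From the linear strain diagram with ε_cu = 0.003: ε_t = 0.003 (d − c)/c = 0.003 × (36.1 − 4.724)/4.724 = 0.0199.
Since ε_t ≥ 0.005, the section is tension-controlled.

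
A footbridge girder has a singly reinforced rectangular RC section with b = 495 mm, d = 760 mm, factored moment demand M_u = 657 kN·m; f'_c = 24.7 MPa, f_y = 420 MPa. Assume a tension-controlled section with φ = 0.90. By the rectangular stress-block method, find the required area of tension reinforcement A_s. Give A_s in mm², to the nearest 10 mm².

A_s ≈ 2450 mm²

M_n = M_u/φ = 657/0.90 = 730 kN·m.
With M_n = 0.85 f'_c a b (d − a/2), solve the quadratic for a:
a = d − √(d² − 2M_n/(0.85 f'_c b)) = 760 − √(760² − 2 × 730×10⁶/(0.85 × 24.7 × 495)) = 98.85 mm.
A_s = 0.85 f'_c a b / f_y = 0.85 × 24.7 × 98.85 × 495 / 420 = 2446.0 mm².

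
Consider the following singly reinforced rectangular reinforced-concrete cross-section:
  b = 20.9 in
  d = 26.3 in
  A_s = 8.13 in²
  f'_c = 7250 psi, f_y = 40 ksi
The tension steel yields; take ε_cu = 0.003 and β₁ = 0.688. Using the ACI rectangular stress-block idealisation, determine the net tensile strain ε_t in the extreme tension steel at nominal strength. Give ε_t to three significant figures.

ε_t ≈ 0.0185

a = A_s f_y/(0.85 f'_c b) = 2.525 in.
β₁ = 0.688, so c = a/β₁ = 2.525/0.688 = 3.670 in.
From the linear strain diagram with ε_cu = 0.003: ε_t = 0.003 (d − c)/c = 0.003 × (26.3 − 3.670)/3.670 = 0.0185.
Since ε_t ≥ 0.005, the section is tension-controlled.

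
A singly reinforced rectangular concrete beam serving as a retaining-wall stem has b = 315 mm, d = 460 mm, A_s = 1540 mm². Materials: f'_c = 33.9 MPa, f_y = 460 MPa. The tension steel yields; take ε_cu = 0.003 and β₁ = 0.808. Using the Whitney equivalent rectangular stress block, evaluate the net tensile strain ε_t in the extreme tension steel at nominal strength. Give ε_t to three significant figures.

ε_t ≈ 0.0113

a = A_s f_y/(0.85 f'_c b) = 78.05 mm.
β₁ = 0.808, so c = a/β₁ = 78.05/0.808 = 96.60 mm.
From the linear strain diagram with ε_cu = 0.003: ε_t = 0.003 (d − c)/c = 0.003 × (460 − 96.60)/96.60 = 0.0113.
Since ε_t ≥ 0.005, the section is tension-controlled.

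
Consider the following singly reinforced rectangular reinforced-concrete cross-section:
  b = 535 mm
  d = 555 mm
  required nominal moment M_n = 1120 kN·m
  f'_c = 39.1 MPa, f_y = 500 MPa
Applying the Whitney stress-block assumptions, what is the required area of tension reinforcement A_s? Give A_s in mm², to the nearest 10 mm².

With M_n = 0.85 f'_c a b (d − a/2), solve the quadratic for a:
a = d − √(d² − 2M_n/(0.85 f'_c b)) = 555 − √(555² − 2 × 1120×10⁶/(0.85 × 39.1 × 535)) = 128.33 mm.
A_s = 0.85 f'_c a b / f_y = 0.85 × 39.1 × 128.33 × 535 / 500 = 4563.6 mm².

A_s ≈ 4560 mm²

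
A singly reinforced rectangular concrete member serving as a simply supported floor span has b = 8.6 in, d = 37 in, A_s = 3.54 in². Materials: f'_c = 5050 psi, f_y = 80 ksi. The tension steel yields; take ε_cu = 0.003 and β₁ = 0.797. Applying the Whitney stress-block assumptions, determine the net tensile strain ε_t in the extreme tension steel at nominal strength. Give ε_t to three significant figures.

ε_t ≈ 0.00853

a = A_s f_y/(0.85 f'_c b) = 7.672 in.
β₁ = 0.797, so c = a/β₁ = 7.672/0.797 = 9.626 in.
From the linear strain diagram with ε_cu = 0.003: ε_t = 0.003 (d − c)/c = 0.003 × (37 − 9.626)/9.626 = 0.00853.
Since ε_t ≥ 0.005, the section is tension-controlled.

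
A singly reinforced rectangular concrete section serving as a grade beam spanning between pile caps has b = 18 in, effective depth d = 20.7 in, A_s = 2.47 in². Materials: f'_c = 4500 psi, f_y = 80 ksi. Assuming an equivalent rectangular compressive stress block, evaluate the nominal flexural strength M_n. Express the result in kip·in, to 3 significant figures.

M_n ≈ 3810 kip·in

T = A_s f_y = 2.47 × 80 = 197.6 kips.
a = T/(0.85 f'_c b) = 197.6/(0.85 × 4.5 × 18) = 2.870 in.
M_n = T(d − a/2) = 197.6 × (20.7 − 1.435) = 3806.8 kip·in.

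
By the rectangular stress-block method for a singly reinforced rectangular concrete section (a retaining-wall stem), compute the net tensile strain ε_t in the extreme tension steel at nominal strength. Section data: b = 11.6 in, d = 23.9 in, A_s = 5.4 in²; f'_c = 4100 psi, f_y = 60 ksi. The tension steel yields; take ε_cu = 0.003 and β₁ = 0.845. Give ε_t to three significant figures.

a = A_s f_y/(0.85 f'_c b) = 8.015 in.
β₁ = 0.845, so c = a/β₁ = 8.015/0.845 = 9.485 in.
From the linear strain diagram with ε_cu = 0.003: ε_t = 0.003 (d − c)/c = 0.003 × (23.9 − 9.485)/9.485 = 0.00456.
ε_t is between 0.004 and 0.005 — transition zone.

ε_t ≈ 0.00456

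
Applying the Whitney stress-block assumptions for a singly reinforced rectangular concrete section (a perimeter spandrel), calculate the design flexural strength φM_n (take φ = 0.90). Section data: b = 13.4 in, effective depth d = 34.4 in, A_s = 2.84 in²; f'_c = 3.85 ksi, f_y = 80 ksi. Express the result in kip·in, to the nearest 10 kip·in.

T = A_s f_y = 2.84 × 80 = 227.2 kips.
a = T/(0.85 f'_c b) = 227.2/(0.85 × 3.85 × 13.4) = 5.181 in.
M_n = T(d − a/2) = 227.2 × (34.4 − 2.5905) = 7227.1 kip·in.
φM_n = 0.90 × 7227.1 = 6504.4 kip·in.

φM_n ≈ 6500 kip·in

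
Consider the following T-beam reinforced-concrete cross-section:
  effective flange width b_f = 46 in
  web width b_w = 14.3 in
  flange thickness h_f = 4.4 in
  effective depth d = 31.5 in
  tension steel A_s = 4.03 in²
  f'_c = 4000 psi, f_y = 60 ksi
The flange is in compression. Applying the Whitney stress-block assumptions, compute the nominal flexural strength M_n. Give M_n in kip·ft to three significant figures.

Tension: T = A_s f_y = 4.03 × 60 = 241.8 kips.
Try a within the flange: a = T/(0.85 f'_c b_f) = 241.8/(0.85 × 4 × 46) = 1.546 in.
Since a = 1.546 ≤ h_f = 4.4 in, the stress block lies entirely in the flange; analyse as a rectangular beam of width b_f.
M_n = T(d − a/2) = 241.8 × (31.5 − 0.773) = 7429.8 kip·in.
M_n = 7429.8/12 = 619.15 kip·ft.

M_n ≈ 619 kip·ft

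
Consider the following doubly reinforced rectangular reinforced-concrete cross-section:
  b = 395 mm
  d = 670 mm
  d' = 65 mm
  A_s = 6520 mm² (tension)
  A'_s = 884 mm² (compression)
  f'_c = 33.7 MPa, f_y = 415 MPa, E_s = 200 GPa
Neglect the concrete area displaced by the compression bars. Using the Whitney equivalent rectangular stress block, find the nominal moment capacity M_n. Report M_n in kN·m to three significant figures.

Assume both tension and compression steel yield.
Net tension couple steel: A_s − A'_s = 5636 mm².
a = (A_s − A'_s) f_y / (0.85 f'_c b) = 2338940/(0.85 × 33.7 × 395) = 206.72 mm.
c = a/β₁ = 206.72/0.809 = 255.53 mm; ε'_s = 0.003(c − d')/c = 0.0022 ≥ f_y/E_s = 0.0021, so compression steel does yield.
M_n = (A_s − A'_s) f_y (d − a/2) + A'_s f_y (d − d') = [2338940 × (670 − 103.36) + 366860 × (670 − 65)] × 10⁻⁶ = 1325.34 + 221.95 = 1547.29 kN·m.

M_n ≈ 1550 kN·m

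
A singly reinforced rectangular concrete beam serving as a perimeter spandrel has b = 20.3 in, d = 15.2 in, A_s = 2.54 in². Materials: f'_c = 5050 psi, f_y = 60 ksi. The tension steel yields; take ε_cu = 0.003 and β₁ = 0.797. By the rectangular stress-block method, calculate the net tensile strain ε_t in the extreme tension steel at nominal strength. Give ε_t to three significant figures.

ε_t ≈ 0.0178

a = A_s f_y/(0.85 f'_c b) = 1.749 in.
β₁ = 0.797, so c = a/β₁ = 1.749/0.797 = 2.194 in.
From the linear strain diagram with ε_cu = 0.003: ε_t = 0.003 (d − c)/c = 0.003 × (15.2 − 2.194)/2.194 = 0.0178.
Since ε_t ≥ 0.005, the section is tension-controlled.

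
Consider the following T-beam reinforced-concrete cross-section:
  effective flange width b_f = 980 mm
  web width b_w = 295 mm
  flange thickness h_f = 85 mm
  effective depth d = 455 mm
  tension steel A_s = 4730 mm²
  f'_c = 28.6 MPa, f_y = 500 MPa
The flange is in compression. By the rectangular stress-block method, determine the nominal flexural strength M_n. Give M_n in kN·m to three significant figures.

Tension: T = A_s f_y = 4730 × 500 = 2365000 N.
Try a within the flange: a = T/(0.85 f'_c b_f) = 2365000/(0.85 × 28.6 × 980) = 99.27 mm.
a = 99.27 > h_f = 85 mm: the block extends into the web. Split into flange-overhang and web parts.
C_f = 0.85 f'_c (b_f − b_w) h_f = 0.85 × 28.6 × (980 − 295) × 85 = 1415450 N.
Remaining web compression depth: a_w = (T − C_f)/(0.85 f'_c b_w) = (2365000 − 1415450)/(0.85 × 28.6 × 295) = 132.41 mm.
M_n = C_f(d − h_f/2) + (T − C_f)(d − a_w/2) = 1415450 × (455 − 42.5) + 949550 × (455 − 66.205) = 583.87 + 369.18 = 953.05 × 10⁶ N·mm.
M_n = 953.05 kN·m.

M_n ≈ 953 kN·m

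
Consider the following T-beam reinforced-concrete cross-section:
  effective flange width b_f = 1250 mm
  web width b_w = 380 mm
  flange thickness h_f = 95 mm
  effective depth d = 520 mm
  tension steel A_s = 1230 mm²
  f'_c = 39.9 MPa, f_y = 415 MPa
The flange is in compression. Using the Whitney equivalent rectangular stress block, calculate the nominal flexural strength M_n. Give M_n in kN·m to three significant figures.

M_n ≈ 262 kN·m

Tension: T = A_s f_y = 1230 × 415 = 510450 N.
Try a within the flange: a = T/(0.85 f'_c b_f) = 510450/(0.85 × 39.9 × 1250) = 12.04 mm.
Since a = 12.04 ≤ h_f = 95 mm, the stress block lies entirely in the flange; analyse as a rectangular beam of width b_f.
M_n = T(d − a/2) = 510450 × (520 − 6.02) = 262.36 × 10⁶ N·mm.
M_n = 262.36 kN·m.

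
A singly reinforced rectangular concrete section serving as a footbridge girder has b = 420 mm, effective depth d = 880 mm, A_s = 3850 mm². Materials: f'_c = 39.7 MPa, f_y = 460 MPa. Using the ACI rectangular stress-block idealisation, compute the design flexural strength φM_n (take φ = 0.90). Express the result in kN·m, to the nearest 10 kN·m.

T = A_s f_y = 3850 × 460 = 1771000 N = 1771 kN.
From C = T: a = T/(0.85 f'_c b) = 1771000/(0.85 × 39.7 × 420) = 124.96 mm.
M_n = T(d − a/2) = 1771 kN × (880 − 62.48) mm = 1447.83 kN·m.
φM_n = 0.90 × 1447.83 = 1303.05 kN·m.

φM_n ≈ 1300 kN·m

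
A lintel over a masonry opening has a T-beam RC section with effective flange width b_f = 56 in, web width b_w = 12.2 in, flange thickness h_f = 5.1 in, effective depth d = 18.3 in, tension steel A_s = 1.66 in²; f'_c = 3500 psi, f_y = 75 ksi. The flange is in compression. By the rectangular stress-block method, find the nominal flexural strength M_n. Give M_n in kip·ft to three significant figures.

M_n ≈ 186 kip·ft

Tension: T = A_s f_y = 1.66 × 75 = 124.5 kips.
Try a within the flange: a = T/(0.85 f'_c b_f) = 124.5/(0.85 × 3.5 × 56) = 0.747 in.
Since a = 0.747 ≤ h_f = 5.1 in, the stress block lies entirely in the flange; analyse as a rectangular beam of width b_f.
M_n = T(d − a/2) = 124.5 × (18.3 − 0.3735) = 2231.8 kip·in.
M_n = 2231.8/12 = 185.98 kip·ft.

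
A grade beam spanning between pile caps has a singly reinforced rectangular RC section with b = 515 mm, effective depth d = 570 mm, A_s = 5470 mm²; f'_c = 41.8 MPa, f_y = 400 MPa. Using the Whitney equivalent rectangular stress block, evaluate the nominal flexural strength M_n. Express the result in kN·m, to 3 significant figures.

T = A_s f_y = 5470 × 400 = 2188000 N = 2188 kN.
From C = T: a = T/(0.85 f'_c b) = 2188000/(0.85 × 41.8 × 515) = 119.58 mm.
M_n = T(d − a/2) = 2188 kN × (570 − 59.79) mm = 1116.34 kN·m.

M_n ≈ 1120 kN·m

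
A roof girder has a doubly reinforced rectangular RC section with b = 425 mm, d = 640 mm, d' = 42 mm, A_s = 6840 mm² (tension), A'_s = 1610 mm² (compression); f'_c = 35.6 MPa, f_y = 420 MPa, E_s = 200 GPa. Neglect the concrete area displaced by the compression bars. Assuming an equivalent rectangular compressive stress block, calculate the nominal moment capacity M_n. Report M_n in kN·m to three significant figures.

M_n ≈ 1620 kN·m

Assume both tension and compression steel yield.
Net tension couple steel: A_s − A'_s = 5230 mm².
a = (A_s − A'_s) f_y / (0.85 f'_c b) = 2196600/(0.85 × 35.6 × 425) = 170.80 mm.
c = a/β₁ = 170.80/0.796 = 214.57 mm; ε'_s = 0.003(c − d')/c = 0.0024 ≥ f_y/E_s = 0.0021, so compression steel does yield.
M_n = (A_s − A'_s) f_y (d − a/2) + A'_s f_y (d − d') = [2196600 × (640 − 85.4) + 676200 × (640 − 42)] × 10⁻⁶ = 1218.23 + 404.37 = 1622.60 kN·m.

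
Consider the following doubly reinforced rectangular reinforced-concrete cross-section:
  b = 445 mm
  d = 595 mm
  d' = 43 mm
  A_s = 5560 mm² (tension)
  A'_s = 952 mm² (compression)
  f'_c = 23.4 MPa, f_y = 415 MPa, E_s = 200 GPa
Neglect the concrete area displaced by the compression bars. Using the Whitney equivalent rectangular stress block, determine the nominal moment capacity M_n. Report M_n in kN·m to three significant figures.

M_n ≈ 1150 kN·m

Assume both tension and compression steel yield.
Net tension couple steel: A_s − A'_s = 4608 mm².
a = (A_s − A'_s) f_y / (0.85 f'_c b) = 1912320/(0.85 × 23.4 × 445) = 216.06 mm.
c = a/β₁ = 216.06/0.85 = 254.19 mm; ε'_s = 0.003(c − d')/c = 0.0025 ≥ f_y/E_s = 0.0021, so compression steel does yield.
M_n = (A_s − A'_s) f_y (d − a/2) + A'_s f_y (d − d') = [1912320 × (595 − 108.03) + 395080 × (595 − 43)] × 10⁻⁶ = 931.24 + 218.08 = 1149.32 kN·m.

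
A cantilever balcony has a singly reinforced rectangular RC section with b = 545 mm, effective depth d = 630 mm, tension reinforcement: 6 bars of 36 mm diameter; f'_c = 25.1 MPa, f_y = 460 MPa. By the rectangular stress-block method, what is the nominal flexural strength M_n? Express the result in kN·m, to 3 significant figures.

A_s = 6 × 1018 = 6108 mm².
T = A_s f_y = 6108 × 460 = 2809680 N = 2809.68 kN.
From C = T: a = T/(0.85 f'_c b) = 2809680/(0.85 × 25.1 × 545) = 241.64 mm.
M_n = T(d − a/2) = 2809.68 kN × (630 − 120.82) mm = 1430.63 kN·m.

M_n ≈ 1430 kN·m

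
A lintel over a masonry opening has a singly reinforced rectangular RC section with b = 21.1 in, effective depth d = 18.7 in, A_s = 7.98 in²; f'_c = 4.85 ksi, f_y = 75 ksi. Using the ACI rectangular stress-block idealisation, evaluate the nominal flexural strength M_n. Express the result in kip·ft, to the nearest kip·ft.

T = A_s f_y = 7.98 × 75 = 598.5 kips.
a = T/(0.85 f'_c b) = 598.5/(0.85 × 4.85 × 21.1) = 6.881 in.
M_n = T(d − a/2) = 598.5 × (18.7 − 3.4405) = 9132.8 kip·in = 9132.8/12 = 761.07 kip·ft.

M_n ≈ 761 kip·ft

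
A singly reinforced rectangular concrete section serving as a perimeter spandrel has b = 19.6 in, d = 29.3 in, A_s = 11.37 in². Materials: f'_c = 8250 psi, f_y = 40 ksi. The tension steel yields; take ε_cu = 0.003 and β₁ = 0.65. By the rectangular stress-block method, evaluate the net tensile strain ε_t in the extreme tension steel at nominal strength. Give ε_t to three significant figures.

ε_t ≈ 0.0143

a = A_s f_y/(0.85 f'_c b) = 3.309 in.
β₁ = 0.65, so c = a/β₁ = 3.309/0.65 = 5.091 in.
From the linear strain diagram with ε_cu = 0.003: ε_t = 0.003 (d − c)/c = 0.003 × (29.3 − 5.091)/5.091 = 0.0143.
Since ε_t ≥ 0.005, the section is tension-controlled.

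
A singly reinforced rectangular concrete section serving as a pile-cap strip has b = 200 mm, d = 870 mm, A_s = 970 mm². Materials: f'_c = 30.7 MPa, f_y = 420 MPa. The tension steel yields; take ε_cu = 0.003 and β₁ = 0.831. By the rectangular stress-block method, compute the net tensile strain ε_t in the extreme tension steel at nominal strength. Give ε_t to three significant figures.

ε_t ≈ 0.0248

a = A_s f_y/(0.85 f'_c b) = 78.06 mm.
β₁ = 0.831, so c = a/β₁ = 78.06/0.831 = 93.94 mm.
From the linear strain diagram with ε_cu = 0.003: ε_t = 0.003 (d − c)/c = 0.003 × (870 − 93.94)/93.94 = 0.0248.
Since ε_t ≥ 0.005, the section is tension-controlled.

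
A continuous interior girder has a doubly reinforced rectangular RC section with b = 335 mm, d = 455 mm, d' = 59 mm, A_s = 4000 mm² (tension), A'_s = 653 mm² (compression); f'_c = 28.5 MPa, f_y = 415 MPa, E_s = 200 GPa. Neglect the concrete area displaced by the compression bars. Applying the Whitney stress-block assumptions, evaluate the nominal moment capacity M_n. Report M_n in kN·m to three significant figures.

Assume both tension and compression steel yield.
Net tension couple steel: A_s − A'_s = 3347 mm².
a = (A_s − A'_s) f_y / (0.85 f'_c b) = 1389005/(0.85 × 28.5 × 335) = 171.16 mm.
c = a/β₁ = 171.16/0.846 = 202.32 mm; ε'_s = 0.003(c − d')/c = 0.0021 ≥ f_y/E_s = 0.0021, so compression steel does yield.
M_n = (A_s − A'_s) f_y (d − a/2) + A'_s f_y (d − d') = [1389005 × (455 − 85.58) + 270995 × (455 − 59)] × 10⁻⁶ = 513.13 + 107.31 = 620.44 kN·m.

M_n ≈ 620 kN·m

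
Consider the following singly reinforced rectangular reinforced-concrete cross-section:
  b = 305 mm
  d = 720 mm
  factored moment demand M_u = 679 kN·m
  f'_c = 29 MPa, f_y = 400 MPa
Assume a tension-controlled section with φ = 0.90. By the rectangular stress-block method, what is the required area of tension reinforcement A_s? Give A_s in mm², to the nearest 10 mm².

M_n = M_u/φ = 679/0.90 = 754.444 kN·m.
With M_n = 0.85 f'_c a b (d − a/2), solve the quadratic for a:
a = d − √(d² − 2M_n/(0.85 f'_c b)) = 720 − √(720² − 2 × 754.444×10⁶/(0.85 × 29 × 305)) = 156.35 mm.
A_s = 0.85 f'_c a b / f_y = 0.85 × 29 × 156.35 × 305 / 400 = 2938.7 mm².

A_s ≈ 2940 mm²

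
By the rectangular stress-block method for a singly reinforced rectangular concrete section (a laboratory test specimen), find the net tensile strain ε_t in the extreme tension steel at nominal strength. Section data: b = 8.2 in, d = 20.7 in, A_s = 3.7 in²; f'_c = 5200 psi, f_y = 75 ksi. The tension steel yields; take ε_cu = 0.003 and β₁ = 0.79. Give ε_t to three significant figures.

a = A_s f_y/(0.85 f'_c b) = 7.656 in.
β₁ = 0.79, so c = a/β₁ = 7.656/0.79 = 9.691 in.
From the linear strain diagram with ε_cu = 0.003: ε_t = 0.003 (d − c)/c = 0.003 × (20.7 − 9.691)/9.691 = 0.00341.
ε_t < 0.004 — the section is over-reinforced for flexure under ACI limits.

ε_t ≈ 0.00341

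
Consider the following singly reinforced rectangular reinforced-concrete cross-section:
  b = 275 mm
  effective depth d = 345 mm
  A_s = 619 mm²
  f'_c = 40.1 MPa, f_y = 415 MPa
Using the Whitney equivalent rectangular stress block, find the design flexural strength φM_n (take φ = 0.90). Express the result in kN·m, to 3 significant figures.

T = A_s f_y = 619 × 415 = 256885 N = 256.885 kN.
From C = T: a = T/(0.85 f'_c b) = 256885/(0.85 × 40.1 × 275) = 27.41 mm.
M_n = T(d − a/2) = 256.885 kN × (345 − 13.705) mm = 85.10 kN·m.
φM_n = 0.90 × 85.10 = 76.59 kN·m.

φM_n ≈ 76.6 kN·m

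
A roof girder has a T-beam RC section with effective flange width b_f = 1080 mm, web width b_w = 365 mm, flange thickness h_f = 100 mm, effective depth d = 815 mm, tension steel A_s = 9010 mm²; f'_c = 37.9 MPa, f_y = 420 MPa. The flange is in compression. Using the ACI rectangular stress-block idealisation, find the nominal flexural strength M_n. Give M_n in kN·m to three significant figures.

Tension: T = A_s f_y = 9010 × 420 = 3784200 N.
Try a within the flange: a = T/(0.85 f'_c b_f) = 3784200/(0.85 × 37.9 × 1080) = 108.77 mm.
a = 108.77 > h_f = 100 mm: the block extends into the web. Split into flange-overhang and web parts.
C_f = 0.85 f'_c (b_f − b_w) h_f = 0.85 × 37.9 × (1080 − 365) × 100 = 2303373 N.
Remaining web compression depth: a_w = (T − C_f)/(0.85 f'_c b_w) = (3784200 − 2303373)/(0.85 × 37.9 × 365) = 125.94 mm.
M_n = C_f(d − h_f/2) + (T − C_f)(d − a_w/2) = 2303373 × (815 − 50) + 1480827 × (815 − 62.97) = 1762.08 + 1113.63 = 2875.71 × 10⁶ N·mm.
M_n = 2875.71 kN·m.

M_n ≈ 2880 kN·m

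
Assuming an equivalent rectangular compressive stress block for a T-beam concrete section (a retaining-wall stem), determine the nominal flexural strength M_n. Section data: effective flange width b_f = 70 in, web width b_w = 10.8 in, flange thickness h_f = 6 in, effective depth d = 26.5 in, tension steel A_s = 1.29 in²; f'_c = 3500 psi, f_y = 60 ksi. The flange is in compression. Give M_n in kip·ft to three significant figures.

M_n ≈ 170 kip·ft

Tension: T = A_s f_y = 1.29 × 60 = 77.4 kips.
Try a within the flange: a = T/(0.85 f'_c b_f) = 77.4/(0.85 × 3.5 × 70) = 0.372 in.
Since a = 0.372 ≤ h_f = 6 in, the stress block lies entirely in the flange; analyse as a rectangular beam of width b_f.
M_n = T(d − a/2) = 77.4 × (26.5 − 0.186) = 2036.7 kip·in.
M_n = 2036.7/12 = 169.73 kip·ft.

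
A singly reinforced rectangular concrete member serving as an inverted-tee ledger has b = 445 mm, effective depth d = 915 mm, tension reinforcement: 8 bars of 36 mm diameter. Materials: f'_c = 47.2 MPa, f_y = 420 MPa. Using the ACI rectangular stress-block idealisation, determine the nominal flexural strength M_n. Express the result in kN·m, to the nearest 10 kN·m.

M_n ≈ 2800 kN·m

A_s = 8 × 1018 = 8144 mm².
T = A_s f_y = 8144 × 420 = 3420480 N = 3420.48 kN.
From C = T: a = T/(0.85 f'_c b) = 3420480/(0.85 × 47.2 × 445) = 191.59 mm.
M_n = T(d − a/2) = 3420.48 kN × (915 − 95.795) mm = 2802.07 kN·m.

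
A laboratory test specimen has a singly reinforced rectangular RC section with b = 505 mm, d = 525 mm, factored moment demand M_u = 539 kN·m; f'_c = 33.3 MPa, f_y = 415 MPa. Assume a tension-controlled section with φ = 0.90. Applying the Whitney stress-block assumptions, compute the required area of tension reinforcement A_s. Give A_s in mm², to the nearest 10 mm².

A_s ≈ 3000 mm²

M_n = M_u/φ = 539/0.90 = 598.889 kN·m.
With M_n = 0.85 f'_c a b (d − a/2), solve the quadratic for a:
a = d − √(d² − 2M_n/(0.85 f'_c b)) = 525 − √(525² − 2 × 598.889×10⁶/(0.85 × 33.3 × 505)) = 87.02 mm.
A_s = 0.85 f'_c a b / f_y = 0.85 × 33.3 × 87.02 × 505 / 415 = 2997.3 mm².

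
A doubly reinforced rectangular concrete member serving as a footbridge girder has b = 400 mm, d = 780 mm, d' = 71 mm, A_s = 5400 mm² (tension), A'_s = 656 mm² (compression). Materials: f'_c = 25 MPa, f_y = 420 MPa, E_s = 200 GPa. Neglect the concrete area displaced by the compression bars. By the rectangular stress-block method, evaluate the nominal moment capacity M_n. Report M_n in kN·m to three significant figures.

Assume both tension and compression steel yield.
Net tension couple steel: A_s − A'_s = 4744 mm².
a = (A_s − A'_s) f_y / (0.85 f'_c b) = 1992480/(0.85 × 25 × 400) = 234.41 mm.
c = a/β₁ = 234.41/0.85 = 275.78 mm; ε'_s = 0.003(c − d')/c = 0.0022 ≥ f_y/E_s = 0.0021, so compression steel does yield.
M_n = (A_s − A'_s) f_y (d − a/2) + A'_s f_y (d − d') = [1992480 × (780 − 117.205) + 275520 × (780 − 71)] × 10⁻⁶ = 1320.61 + 195.34 = 1515.95 kN·m.

M_n ≈ 1520 kN·m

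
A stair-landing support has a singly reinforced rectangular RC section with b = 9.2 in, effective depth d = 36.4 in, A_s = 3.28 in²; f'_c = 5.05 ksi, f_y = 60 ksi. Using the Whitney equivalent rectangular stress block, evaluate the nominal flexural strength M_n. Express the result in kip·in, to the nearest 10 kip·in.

M_n ≈ 6670 kip·in

T = A_s f_y = 3.28 × 60 = 196.8 kips.
a = T/(0.85 f'_c b) = 196.8/(0.85 × 5.05 × 9.2) = 4.983 in.
M_n = T(d − a/2) = 196.8 × (36.4 − 2.4915) = 6673.2 kip·in.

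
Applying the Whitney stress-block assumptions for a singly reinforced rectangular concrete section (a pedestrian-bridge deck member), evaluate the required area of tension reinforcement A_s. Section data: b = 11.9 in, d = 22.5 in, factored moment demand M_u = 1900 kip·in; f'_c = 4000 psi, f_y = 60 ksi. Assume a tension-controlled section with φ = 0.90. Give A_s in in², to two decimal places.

M_n = M_u/φ = 1900/0.90 = 2111.11 kip·in.
From M_n = 0.85 f'_c a b (d − a/2):
a = d − √(d² − 2M_n/(0.85 f'_c b)) = 22.5 − √(22.5² − 2 × 2111.11/(0.85 × 4 × 11.9)) = 2.453 in.
A_s = 0.85 f'_c a b / f_y = 0.85 × 4 × 2.453 × 11.9 / 60 = 1.654 in².

A_s ≈ 1.65 in²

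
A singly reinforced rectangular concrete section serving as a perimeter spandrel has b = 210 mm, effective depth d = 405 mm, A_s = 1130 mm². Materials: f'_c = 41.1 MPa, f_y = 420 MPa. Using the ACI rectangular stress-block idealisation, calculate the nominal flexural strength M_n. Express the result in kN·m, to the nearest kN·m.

M_n ≈ 177 kN·m

T = A_s f_y = 1130 × 420 = 474600 N = 474.6 kN.
From C = T: a = T/(0.85 f'_c b) = 474600/(0.85 × 41.1 × 210) = 64.69 mm.
M_n = T(d − a/2) = 474.6 kN × (405 − 32.345) mm = 176.86 kN·m.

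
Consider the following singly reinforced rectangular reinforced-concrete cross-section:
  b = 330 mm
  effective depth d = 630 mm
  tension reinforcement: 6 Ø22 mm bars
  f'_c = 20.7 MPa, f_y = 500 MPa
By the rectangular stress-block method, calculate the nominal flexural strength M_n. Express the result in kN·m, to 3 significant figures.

M_n ≈ 606 kN·m

A_s = 6 × 380 = 2280 mm².
T = A_s f_y = 2280 × 500 = 1140000 N = 1140 kN.
From C = T: a = T/(0.85 f'_c b) = 1140000/(0.85 × 20.7 × 330) = 196.34 mm.
M_n = T(d − a/2) = 1140 kN × (630 − 98.17) mm = 606.29 kN·m.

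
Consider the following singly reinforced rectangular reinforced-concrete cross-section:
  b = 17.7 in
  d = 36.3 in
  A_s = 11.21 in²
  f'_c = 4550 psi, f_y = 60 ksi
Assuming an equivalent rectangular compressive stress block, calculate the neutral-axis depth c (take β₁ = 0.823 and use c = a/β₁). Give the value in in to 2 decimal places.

T = A_s f_y = 11.21 × 60 = 672.6 kips.
a = T/(0.85 f'_c b) = 672.6/(0.85 × 4.55 × 17.7) = 9.8255 in.
With β₁ = 0.823, c = a/β₁ = 9.8255/0.823 = 11.94 in.

c ≈ 11.94 in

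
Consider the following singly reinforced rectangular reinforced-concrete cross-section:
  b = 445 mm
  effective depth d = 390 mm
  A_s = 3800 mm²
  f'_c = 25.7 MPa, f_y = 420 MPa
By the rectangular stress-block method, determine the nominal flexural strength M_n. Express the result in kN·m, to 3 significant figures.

M_n ≈ 491 kN·m

T = A_s f_y = 3800 × 420 = 1596000 N = 1596 kN.
From C = T: a = T/(0.85 f'_c b) = 1596000/(0.85 × 25.7 × 445) = 164.18 mm.
M_n = T(d − a/2) = 1596 kN × (390 − 82.09) mm = 491.42 kN·m.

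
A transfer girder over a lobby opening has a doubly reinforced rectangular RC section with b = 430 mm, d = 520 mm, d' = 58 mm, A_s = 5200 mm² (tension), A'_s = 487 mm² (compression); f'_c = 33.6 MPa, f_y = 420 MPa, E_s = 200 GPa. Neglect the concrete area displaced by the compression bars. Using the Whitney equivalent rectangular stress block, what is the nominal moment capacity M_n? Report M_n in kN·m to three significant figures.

M_n ≈ 964 kN·m

Assume both tension and compression steel yield.
Net tension couple steel: A_s − A'_s = 4713 mm².
a = (A_s − A'_s) f_y / (0.85 f'_c b) = 1979460/(0.85 × 33.6 × 430) = 161.18 mm.
c = a/β₁ = 161.18/0.81 = 198.99 mm; ε'_s = 0.003(c − d')/c = 0.0021 ≥ f_y/E_s = 0.0021, so compression steel does yield.
M_n = (A_s − A'_s) f_y (d − a/2) + A'_s f_y (d − d') = [1979460 × (520 − 80.59) + 204540 × (520 − 58)] × 10⁻⁶ = 869.79 + 94.50 = 964.29 kN·m.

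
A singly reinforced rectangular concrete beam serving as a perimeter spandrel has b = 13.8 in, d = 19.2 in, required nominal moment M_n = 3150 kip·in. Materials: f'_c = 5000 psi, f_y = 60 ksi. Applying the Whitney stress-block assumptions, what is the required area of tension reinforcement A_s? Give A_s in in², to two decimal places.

From M_n = 0.85 f'_c a b (d − a/2):
a = d − √(d² − 2M_n/(0.85 f'_c b)) = 19.2 − √(19.2² − 2 × 3150/(0.85 × 5 × 13.8)) = 3.038 in.
A_s = 0.85 f'_c a b / f_y = 0.85 × 5 × 3.038 × 13.8 / 60 = 2.970 in².

A_s ≈ 2.97 in²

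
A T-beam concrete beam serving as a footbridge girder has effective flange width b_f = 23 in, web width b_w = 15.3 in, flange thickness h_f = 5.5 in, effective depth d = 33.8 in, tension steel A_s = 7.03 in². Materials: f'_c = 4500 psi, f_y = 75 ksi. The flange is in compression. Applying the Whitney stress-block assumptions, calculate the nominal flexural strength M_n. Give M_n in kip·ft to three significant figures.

Tension: T = A_s f_y = 7.03 × 75 = 527.25 kips.
Try a within the flange: a = T/(0.85 f'_c b_f) = 527.25/(0.85 × 4.5 × 23) = 5.993 in.
a = 5.993 > h_f = 5.5 in: the block extends into the web. Split into flange-overhang and web parts.
C_f = 0.85 f'_c (b_f − b_w) h_f = 0.85 × 4.5 × (23 − 15.3) × 5.5 = 162.0 kips.
Remaining web compression depth: a_w = (T − C_f)/(0.85 f'_c b_w) = (527.25 − 162.0)/(0.85 × 4.5 × 15.3) = 6.241 in.
M_n = C_f(d − h_f/2) + (T − C_f)(d − a_w/2) = 162.0 × (33.8 − 2.75) + 365.25 × (33.8 − 3.1205) = 5030.1 + 11205.7 = 16235.8 kip·in.
M_n = 16235.8/12 = 1352.98 kip·ft.

M_n ≈ 1350 kip·ft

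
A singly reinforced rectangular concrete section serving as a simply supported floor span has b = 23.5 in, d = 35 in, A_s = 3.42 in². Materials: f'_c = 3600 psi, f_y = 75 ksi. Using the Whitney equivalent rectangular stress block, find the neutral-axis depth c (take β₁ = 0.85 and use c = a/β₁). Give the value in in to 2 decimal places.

c ≈ 4.20 in

T = A_s f_y = 3.42 × 75 = 256.5 kips.
a = T/(0.85 f'_c b) = 256.5/(0.85 × 3.6 × 23.5) = 3.5670 in.
With β₁ = 0.85, c = a/β₁ = 3.5670/0.85 = 4.20 in.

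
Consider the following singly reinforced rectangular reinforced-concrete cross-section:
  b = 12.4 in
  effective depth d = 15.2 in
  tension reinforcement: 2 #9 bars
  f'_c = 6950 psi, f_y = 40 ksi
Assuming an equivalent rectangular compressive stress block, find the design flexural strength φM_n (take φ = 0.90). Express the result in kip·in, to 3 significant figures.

φM_n ≈ 1060 kip·in

A_s = 2 × 1 = 2 in².
T = A_s f_y = 2 × 40 = 80 kips.
a = T/(0.85 f'_c b) = 80/(0.85 × 6.95 × 12.4) = 1.092 in.
M_n = T(d − a/2) = 80 × (15.2 − 0.546) = 1172.3 kip·in.
φM_n = 0.90 × 1172.3 = 1055.1 kip·in.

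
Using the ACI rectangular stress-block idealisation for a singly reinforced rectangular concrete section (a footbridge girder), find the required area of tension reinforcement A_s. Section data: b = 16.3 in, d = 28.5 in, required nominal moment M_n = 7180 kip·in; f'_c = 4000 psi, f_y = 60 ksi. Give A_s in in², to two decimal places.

A_s ≈ 4.60 in²

From M_n = 0.85 f'_c a b (d − a/2):
a = d − √(d² − 2M_n/(0.85 f'_c b)) = 28.5 − √(28.5² − 2 × 7180/(0.85 × 4 × 16.3)) = 4.981 in.
A_s = 0.85 f'_c a b / f_y = 0.85 × 4 × 4.981 × 16.3 / 60 = 4.601 in².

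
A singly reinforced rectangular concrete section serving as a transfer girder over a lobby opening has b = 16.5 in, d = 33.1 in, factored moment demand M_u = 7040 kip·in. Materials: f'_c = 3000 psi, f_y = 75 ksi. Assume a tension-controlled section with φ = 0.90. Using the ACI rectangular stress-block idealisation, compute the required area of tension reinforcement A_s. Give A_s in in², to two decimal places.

A_s ≈ 3.48 in²

M_n = M_u/φ = 7040/0.90 = 7822.22 kip·in.
From M_n = 0.85 f'_c a b (d − a/2):
a = d − √(d² − 2M_n/(0.85 f'_c b)) = 33.1 − √(33.1² − 2 × 7822.22/(0.85 × 3 × 16.5)) = 6.197 in.
A_s = 0.85 f'_c a b / f_y = 0.85 × 3 × 6.197 × 16.5 / 75 = 3.477 in².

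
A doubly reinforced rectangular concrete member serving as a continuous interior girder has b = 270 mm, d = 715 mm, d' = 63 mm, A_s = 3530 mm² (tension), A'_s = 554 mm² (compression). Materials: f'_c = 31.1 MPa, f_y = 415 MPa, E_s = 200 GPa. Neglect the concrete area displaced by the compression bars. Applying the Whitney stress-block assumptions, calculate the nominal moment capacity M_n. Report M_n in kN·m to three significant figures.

Assume both tension and compression steel yield.
Net tension couple steel: A_s − A'_s = 2976 mm².
a = (A_s − A'_s) f_y / (0.85 f'_c b) = 1235040/(0.85 × 31.1 × 270) = 173.04 mm.
c = a/β₁ = 173.04/0.828 = 208.99 mm; ε'_s = 0.003(c − d')/c = 0.0021 ≥ f_y/E_s = 0.0021, so compression steel does yield.
M_n = (A_s − A'_s) f_y (d − a/2) + A'_s f_y (d − d') = [1235040 × (715 − 86.52) + 229910 × (715 − 63)] × 10⁻⁶ = 776.20 + 149.90 = 926.10 kN·m.

M_n ≈ 926 kN·m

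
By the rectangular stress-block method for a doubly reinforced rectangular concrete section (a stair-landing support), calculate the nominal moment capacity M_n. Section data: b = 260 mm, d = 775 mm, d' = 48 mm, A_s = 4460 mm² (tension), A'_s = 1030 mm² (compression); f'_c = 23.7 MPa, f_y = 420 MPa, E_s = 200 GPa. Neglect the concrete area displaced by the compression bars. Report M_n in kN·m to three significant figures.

M_n ≈ 1230 kN·m

Assume both tension and compression steel yield.
Net tension couple steel: A_s − A'_s = 3430 mm².
a = (A_s − A'_s) f_y / (0.85 f'_c b) = 1440600/(0.85 × 23.7 × 260) = 275.04 mm.
c = a/β₁ = 275.04/0.85 = 323.58 mm; ε'_s = 0.003(c − d')/c = 0.0026 ≥ f_y/E_s = 0.0021, so compression steel does yield.
M_n = (A_s − A'_s) f_y (d − a/2) + A'_s f_y (d − d') = [1440600 × (775 − 137.52) + 432600 × (775 − 48)] × 10⁻⁶ = 918.35 + 314.50 = 1232.85 kN·m.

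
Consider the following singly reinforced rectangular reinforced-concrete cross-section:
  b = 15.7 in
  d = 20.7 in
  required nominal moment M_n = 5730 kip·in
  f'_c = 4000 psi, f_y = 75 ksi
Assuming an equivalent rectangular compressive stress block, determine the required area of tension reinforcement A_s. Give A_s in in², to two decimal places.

From M_n = 0.85 f'_c a b (d − a/2):
a = d − √(d² − 2M_n/(0.85 f'_c b)) = 20.7 − √(20.7² − 2 × 5730/(0.85 × 4 × 15.7)) = 6.078 in.
A_s = 0.85 f'_c a b / f_y = 0.85 × 4 × 6.078 × 15.7 / 75 = 4.326 in².

A_s ≈ 4.33 in²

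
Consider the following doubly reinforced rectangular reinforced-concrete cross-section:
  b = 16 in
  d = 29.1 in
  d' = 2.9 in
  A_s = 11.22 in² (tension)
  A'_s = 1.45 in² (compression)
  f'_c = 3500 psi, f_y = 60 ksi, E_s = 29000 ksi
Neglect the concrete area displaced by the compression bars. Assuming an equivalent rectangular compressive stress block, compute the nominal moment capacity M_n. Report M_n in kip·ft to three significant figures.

M_n ≈ 1310 kip·ft

Assume both steels yield.
a = (A_s − A'_s) f_y/(0.85 f'_c b) = (11.22 − 1.45) × 60/(0.85 × 3.5 × 16) = 12.315 in.
c = a/β₁ = 12.315/0.85 = 14.488 in; ε'_s = 0.003(c − d')/c = 0.0024 ≥ ε_y = 0.0021, so the compression steel yields.
M_n = (A_s − A'_s) f_y (d − a/2) + A'_s f_y (d − d') = 586.2 × (29.1 − 6.1575) + 87 × (29.1 − 2.9) = 13448.9 + 2279.4 = 15728.3 kip·in = 15728.3/12 = 1310.69 kip·ft.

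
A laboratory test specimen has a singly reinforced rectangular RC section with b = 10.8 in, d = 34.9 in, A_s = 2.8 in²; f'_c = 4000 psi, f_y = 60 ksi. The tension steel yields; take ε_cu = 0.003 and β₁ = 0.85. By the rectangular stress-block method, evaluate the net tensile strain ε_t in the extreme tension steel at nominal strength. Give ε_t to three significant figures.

ε_t ≈ 0.0165

a = A_s f_y/(0.85 f'_c b) = 4.575 in.
β₁ = 0.85, so c = a/β₁ = 4.575/0.85 = 5.382 in.
From the linear strain diagram with ε_cu = 0.003: ε_t = 0.003 (d − c)/c = 0.003 × (34.9 − 5.382)/5.382 = 0.0165.
Since ε_t ≥ 0.005, the section is tension-controlled.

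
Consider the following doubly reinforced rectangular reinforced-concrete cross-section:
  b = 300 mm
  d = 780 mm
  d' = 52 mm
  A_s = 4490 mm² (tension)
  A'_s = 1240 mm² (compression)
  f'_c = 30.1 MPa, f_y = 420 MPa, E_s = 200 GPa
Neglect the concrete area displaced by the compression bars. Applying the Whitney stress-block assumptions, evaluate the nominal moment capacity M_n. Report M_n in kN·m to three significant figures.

Assume both tension and compression steel yield.
Net tension couple steel: A_s − A'_s = 3250 mm².
a = (A_s − A'_s) f_y / (0.85 f'_c b) = 1365000/(0.85 × 30.1 × 300) = 177.84 mm.
c = a/β₁ = 177.84/0.835 = 212.98 mm; ε'_s = 0.003(c − d')/c = 0.0023 ≥ f_y/E_s = 0.0021, so compression steel does yield.
M_n = (A_s − A'_s) f_y (d − a/2) + A'_s f_y (d − d') = [1365000 × (780 − 88.92) + 520800 × (780 − 52)] × 10⁻⁶ = 943.32 + 379.14 = 1322.46 kN·m.

M_n ≈ 1320 kN·m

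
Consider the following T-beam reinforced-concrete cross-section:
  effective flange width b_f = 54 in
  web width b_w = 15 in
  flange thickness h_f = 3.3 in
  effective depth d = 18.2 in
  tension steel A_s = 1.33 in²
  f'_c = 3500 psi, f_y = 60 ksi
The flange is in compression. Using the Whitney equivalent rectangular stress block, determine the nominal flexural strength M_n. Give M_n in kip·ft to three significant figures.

Tension: T = A_s f_y = 1.33 × 60 = 79.8 kips.
Try a within the flange: a = T/(0.85 f'_c b_f) = 79.8/(0.85 × 3.5 × 54) = 0.497 in.
Since a = 0.497 ≤ h_f = 3.3 in, the stress block lies entirely in the flange; analyse as a rectangular beam of width b_f.
M_n = T(d − a/2) = 79.8 × (18.2 − 0.2485) = 1432.5 kip·in.
M_n = 1432.5/12 = 119.38 kip·ft.

M_n ≈ 119 kip·ft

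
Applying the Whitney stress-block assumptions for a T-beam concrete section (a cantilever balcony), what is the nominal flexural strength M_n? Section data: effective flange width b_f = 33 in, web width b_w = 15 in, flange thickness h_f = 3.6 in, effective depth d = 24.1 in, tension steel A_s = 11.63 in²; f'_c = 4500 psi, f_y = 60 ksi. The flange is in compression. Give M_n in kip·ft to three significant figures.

M_n ≈ 1220 kip·ft

Tension: T = A_s f_y = 11.63 × 60 = 697.8 kips.
Try a within the flange: a = T/(0.85 f'_c b_f) = 697.8/(0.85 × 4.5 × 33) = 5.528 in.
a = 5.528 > h_f = 3.6 in: the block extends into the web. Split into flange-overhang and web parts.
C_f = 0.85 f'_c (b_f − b_w) h_f = 0.85 × 4.5 × (33 − 15) × 3.6 = 247.9 kips.
Remaining web compression depth: a_w = (T − C_f)/(0.85 f'_c b_w) = (697.8 − 247.9)/(0.85 × 4.5 × 15) = 7.841 in.
M_n = C_f(d − h_f/2) + (T − C_f)(d − a_w/2) = 247.9 × (24.1 − 1.8) + 449.9 × (24.1 − 3.9205) = 5528.2 + 9078.8 = 14607.0 kip·in.
M_n = 14607.0/12 = 1217.25 kip·ft.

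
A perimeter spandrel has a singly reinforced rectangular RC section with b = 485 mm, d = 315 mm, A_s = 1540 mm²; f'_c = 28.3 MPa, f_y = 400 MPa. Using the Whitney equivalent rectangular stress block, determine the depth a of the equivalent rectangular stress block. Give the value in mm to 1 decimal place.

T = A_s f_y = 1540 × 400 = 616000 N = 616 kN.
Setting C = 0.85 f'_c a b equal to T: a = 616000/(0.85 × 28.3 × 485) = 52.8 mm.

a ≈ 52.8 mm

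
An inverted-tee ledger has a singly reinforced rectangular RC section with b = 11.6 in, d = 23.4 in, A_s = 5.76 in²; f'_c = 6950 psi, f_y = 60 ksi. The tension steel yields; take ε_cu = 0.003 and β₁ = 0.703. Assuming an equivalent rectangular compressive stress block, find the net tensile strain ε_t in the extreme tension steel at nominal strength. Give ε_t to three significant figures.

ε_t ≈ 0.00679

a = A_s f_y/(0.85 f'_c b) = 5.043 in.
β₁ = 0.703, so c = a/β₁ = 5.043/0.703 = 7.174 in.
From the linear strain diagram with ε_cu = 0.003: ε_t = 0.003 (d − c)/c = 0.003 × (23.4 − 7.174)/7.174 = 0.00679.
Since ε_t ≥ 0.005, the section is tension-controlled.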